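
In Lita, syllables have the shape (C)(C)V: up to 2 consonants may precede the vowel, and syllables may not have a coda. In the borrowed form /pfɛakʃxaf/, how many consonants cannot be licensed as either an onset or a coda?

Syllabifying with onset maximization leaves /k/, /f/ stranded (no codas are permitted; onsets may contain at most 2 consonants).

2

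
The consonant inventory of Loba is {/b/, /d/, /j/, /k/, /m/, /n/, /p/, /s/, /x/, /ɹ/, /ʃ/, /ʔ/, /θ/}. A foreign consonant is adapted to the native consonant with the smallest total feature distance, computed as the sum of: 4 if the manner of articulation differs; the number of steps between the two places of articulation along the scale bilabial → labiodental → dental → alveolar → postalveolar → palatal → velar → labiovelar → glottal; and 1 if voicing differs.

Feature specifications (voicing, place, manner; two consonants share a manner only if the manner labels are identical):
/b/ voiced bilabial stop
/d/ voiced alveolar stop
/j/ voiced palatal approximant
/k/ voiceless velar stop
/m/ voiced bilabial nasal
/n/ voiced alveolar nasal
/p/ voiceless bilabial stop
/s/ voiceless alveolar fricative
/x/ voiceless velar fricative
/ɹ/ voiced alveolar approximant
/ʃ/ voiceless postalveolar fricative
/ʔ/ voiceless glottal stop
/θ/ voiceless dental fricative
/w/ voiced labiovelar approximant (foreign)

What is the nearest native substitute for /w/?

j

/j/ is closest: same manner (approximant), place distance 2 (labiovelar→palatal), same voicing; total 2. Next closest is /ɹ/ at distance 4.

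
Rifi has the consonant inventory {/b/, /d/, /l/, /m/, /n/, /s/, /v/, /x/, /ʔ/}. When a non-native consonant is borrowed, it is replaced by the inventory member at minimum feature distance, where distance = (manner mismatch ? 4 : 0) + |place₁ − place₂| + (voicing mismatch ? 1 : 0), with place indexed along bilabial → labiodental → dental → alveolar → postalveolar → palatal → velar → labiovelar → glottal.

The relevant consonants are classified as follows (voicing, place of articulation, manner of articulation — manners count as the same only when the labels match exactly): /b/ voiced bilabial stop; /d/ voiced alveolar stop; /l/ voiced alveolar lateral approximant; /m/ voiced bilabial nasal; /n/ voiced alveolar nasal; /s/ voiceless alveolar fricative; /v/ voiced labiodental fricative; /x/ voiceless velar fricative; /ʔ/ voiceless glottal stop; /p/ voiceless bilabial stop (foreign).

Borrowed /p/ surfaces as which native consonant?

/b/ is closest: same manner (stop), place distance 0 (bilabial→bilabial), voicing differs (+1); total 1. Next closest is /d/ at distance 4.

b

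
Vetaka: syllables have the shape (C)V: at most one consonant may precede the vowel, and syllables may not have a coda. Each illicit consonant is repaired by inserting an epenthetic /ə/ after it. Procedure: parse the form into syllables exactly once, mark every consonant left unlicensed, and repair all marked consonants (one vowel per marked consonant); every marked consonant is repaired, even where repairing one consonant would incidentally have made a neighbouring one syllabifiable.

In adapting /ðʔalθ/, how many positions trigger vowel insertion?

3

The unsyllabifiable consonants are /ð/, /l/, /θ/; each receives one epenthetic vowel.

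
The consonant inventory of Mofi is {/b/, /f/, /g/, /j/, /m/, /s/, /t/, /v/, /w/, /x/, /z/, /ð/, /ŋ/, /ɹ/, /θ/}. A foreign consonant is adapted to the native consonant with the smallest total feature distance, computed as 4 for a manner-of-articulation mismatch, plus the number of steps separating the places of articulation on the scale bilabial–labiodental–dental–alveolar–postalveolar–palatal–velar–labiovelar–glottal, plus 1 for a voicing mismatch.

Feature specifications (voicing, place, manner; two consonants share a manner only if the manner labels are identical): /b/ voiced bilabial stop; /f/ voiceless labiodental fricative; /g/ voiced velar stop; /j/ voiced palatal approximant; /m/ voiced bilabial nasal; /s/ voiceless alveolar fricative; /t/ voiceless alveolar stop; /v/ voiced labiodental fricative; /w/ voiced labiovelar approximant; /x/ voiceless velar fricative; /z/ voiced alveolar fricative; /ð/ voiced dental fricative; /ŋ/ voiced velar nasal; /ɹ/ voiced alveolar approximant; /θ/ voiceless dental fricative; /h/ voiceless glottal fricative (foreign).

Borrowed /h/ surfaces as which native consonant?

x

/x/ is closest: same manner (fricative), place distance 2 (glottal→velar), same voicing; total 2. Next closest is /s/ at distance 5.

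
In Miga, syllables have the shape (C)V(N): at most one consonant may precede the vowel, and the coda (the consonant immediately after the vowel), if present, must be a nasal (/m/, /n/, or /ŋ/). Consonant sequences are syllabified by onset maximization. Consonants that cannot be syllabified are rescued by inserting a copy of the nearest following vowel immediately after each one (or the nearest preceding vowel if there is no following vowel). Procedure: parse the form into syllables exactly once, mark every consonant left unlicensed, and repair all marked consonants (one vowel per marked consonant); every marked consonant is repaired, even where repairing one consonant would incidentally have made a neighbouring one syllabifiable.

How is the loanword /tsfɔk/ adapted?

Under (C)V(N), the unsyllabifiable consonants are /t/, /s/, /k/ (only a nasal (/m/, /n/, or /ŋ/) is licensed in coda position; onsets are limited to one consonant).
Each unlicensed consonant becomes the onset of a new syllable: /t/ → /tɔ/, /s/ → /sɔ/, /k/ → /kɔ/.

tɔsɔfɔkɔ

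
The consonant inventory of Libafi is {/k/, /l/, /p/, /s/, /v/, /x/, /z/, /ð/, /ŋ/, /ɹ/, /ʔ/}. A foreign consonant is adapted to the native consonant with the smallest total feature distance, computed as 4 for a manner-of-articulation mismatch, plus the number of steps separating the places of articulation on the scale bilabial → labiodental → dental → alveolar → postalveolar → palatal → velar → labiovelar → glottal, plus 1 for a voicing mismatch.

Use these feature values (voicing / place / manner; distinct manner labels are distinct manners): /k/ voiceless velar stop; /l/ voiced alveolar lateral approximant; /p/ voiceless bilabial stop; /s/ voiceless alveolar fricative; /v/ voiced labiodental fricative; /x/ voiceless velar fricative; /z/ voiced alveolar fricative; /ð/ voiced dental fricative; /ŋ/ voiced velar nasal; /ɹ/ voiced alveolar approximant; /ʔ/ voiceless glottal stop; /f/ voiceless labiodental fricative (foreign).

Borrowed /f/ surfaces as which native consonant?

v

/v/ is closest: same manner (fricative), place distance 0 (labiodental→labiodental), voicing differs (+1); total 1. Next closest is /s/ at distance 2.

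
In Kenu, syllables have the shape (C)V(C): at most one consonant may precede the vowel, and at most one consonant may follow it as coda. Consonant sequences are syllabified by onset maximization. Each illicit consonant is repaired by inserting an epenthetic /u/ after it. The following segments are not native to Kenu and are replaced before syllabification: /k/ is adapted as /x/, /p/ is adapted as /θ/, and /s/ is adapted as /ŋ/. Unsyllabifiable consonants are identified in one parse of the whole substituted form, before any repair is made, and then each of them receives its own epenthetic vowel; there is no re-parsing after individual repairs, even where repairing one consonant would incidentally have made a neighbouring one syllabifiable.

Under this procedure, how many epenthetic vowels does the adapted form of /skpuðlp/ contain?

After substitution the input is /ŋxθuðlθ/.
The unsyllabifiable consonants are /ŋ/, /x/, /l/, /θ/; each receives one epenthetic vowel.

4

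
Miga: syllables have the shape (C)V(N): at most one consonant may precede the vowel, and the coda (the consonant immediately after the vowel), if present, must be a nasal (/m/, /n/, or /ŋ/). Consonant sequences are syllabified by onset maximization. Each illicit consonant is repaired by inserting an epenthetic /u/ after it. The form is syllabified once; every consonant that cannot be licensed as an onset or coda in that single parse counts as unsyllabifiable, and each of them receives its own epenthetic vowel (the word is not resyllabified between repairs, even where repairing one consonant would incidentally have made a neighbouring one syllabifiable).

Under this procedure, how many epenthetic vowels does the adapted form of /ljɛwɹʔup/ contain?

The unsyllabifiable consonants are /l/, /w/, /ɹ/, /p/; each receives one epenthetic vowel.

4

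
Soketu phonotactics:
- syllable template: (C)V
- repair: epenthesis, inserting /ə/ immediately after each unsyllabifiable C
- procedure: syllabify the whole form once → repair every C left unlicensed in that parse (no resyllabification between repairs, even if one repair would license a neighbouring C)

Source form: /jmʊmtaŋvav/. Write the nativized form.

jəmʊmətaŋəvavə

Under (C)V, the unsyllabifiable consonants are /j/, /m/, /ŋ/, /v/ (no codas are permitted; onsets are limited to one consonant).
Epenthesis after each stranded consonant: /j/ → /jə/, /m/ → /mə/, /ŋ/ → /ŋə/, /v/ → /və/.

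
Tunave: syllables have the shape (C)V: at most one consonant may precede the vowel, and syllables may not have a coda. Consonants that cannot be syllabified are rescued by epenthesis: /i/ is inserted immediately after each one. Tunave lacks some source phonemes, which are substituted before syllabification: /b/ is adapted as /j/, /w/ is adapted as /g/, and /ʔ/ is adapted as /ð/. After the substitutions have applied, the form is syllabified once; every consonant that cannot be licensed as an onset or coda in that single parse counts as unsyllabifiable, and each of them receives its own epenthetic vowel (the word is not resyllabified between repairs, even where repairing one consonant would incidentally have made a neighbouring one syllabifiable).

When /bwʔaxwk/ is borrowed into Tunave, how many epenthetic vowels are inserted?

5

After substitution the input is /jgðaxgk/.
The unsyllabifiable consonants are /j/, /g/, /x/, /g/, /k/; each receives one epenthetic vowel.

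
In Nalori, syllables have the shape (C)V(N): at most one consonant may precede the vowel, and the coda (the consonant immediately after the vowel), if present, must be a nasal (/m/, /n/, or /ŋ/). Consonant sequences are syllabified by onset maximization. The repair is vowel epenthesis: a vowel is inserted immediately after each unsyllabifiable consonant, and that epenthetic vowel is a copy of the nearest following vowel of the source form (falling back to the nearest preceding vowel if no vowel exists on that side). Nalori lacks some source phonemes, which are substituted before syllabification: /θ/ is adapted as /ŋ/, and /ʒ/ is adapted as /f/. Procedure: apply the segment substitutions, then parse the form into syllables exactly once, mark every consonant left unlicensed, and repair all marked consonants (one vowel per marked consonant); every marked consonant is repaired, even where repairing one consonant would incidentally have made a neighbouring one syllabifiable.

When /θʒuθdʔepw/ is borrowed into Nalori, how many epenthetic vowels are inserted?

After substitution the input is /ŋfuŋdʔepw/.
The unsyllabifiable consonants are /ŋ/, /d/, /p/, /w/; each receives one epenthetic vowel.

4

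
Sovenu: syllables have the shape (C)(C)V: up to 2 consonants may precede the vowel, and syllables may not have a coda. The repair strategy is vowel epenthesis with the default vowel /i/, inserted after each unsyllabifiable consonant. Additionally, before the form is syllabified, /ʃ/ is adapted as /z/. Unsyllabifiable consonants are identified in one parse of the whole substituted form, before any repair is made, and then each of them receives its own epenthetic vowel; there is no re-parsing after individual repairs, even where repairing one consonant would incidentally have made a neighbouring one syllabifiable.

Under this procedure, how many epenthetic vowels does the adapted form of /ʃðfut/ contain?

2

After substitution the input is /zðfut/.
The unsyllabifiable consonants are /z/, /t/; each receives one epenthetic vowel.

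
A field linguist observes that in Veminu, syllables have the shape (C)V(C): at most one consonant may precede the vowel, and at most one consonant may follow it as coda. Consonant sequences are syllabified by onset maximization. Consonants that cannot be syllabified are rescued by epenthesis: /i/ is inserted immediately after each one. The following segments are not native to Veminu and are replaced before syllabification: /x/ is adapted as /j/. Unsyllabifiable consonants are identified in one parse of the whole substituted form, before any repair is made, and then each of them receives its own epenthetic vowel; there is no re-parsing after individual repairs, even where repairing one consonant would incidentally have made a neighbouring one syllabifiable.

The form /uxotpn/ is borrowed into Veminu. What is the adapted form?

Substitution: /x/ → /j/, giving /ujotpn/.
The consonants /p/, /n/ cannot be parsed into a legal (C)V(C) syllable (at most one coda consonant is licensed; onsets are limited to one consonant).
Each unlicensed consonant becomes the onset of a new syllable: /p/ → /pi/, /n/ → /ni/.

ujotpini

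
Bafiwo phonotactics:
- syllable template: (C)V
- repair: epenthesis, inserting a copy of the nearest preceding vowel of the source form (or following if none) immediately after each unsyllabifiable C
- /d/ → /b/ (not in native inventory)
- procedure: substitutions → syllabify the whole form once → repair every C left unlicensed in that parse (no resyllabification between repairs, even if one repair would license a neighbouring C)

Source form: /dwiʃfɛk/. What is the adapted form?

Substitution: /d/ → /b/, giving /bwiʃfɛk/.
Syllabifying with onset maximization leaves /b/, /ʃ/, /k/ stranded (no codas are permitted; onsets are limited to one consonant).
Epenthesis after each stranded consonant: /b/ → /bi/, /ʃ/ → /ʃi/, /k/ → /kɛ/.

biwiʃifɛkɛ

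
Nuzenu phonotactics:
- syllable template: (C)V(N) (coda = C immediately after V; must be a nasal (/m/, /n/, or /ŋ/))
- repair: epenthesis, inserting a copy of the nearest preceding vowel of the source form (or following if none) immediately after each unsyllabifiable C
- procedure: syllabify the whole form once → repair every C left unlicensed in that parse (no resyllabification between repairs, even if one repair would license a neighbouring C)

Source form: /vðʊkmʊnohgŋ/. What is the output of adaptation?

The consonants /v/, /k/, /h/, /g/, /ŋ/ cannot be parsed into a legal (C)V(N) syllable (only a nasal (/m/, /n/, or /ŋ/) is licensed in coda position; onsets are limited to one consonant).
Epenthesis after each stranded consonant: /v/ → /vʊ/, /k/ → /kʊ/, /h/ → /ho/, /g/ → /go/, /ŋ/ → /ŋo/.

vʊðʊkʊmʊnohogoŋo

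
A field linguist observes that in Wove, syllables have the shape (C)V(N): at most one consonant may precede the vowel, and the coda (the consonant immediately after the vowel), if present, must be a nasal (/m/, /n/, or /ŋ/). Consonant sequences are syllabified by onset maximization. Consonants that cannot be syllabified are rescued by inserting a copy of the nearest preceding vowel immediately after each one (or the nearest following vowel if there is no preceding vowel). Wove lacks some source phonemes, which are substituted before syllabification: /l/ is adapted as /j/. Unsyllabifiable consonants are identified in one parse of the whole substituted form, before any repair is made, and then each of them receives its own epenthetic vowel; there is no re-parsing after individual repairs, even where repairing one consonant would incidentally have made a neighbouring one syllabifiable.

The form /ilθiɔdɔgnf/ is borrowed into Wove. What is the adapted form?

Substitution: /l/ → /j/, giving /ijθiɔdɔgnf/.
Syllabifying with onset maximization leaves /j/, /g/, /n/, /f/ stranded (only a nasal (/m/, /n/, or /ŋ/) is licensed in coda position; onsets are limited to one consonant).
Epenthesis after each stranded consonant: /j/ → /ji/, /g/ → /gɔ/, /n/ → /nɔ/, /f/ → /fɔ/.

ijiθiɔdɔgɔnɔfɔ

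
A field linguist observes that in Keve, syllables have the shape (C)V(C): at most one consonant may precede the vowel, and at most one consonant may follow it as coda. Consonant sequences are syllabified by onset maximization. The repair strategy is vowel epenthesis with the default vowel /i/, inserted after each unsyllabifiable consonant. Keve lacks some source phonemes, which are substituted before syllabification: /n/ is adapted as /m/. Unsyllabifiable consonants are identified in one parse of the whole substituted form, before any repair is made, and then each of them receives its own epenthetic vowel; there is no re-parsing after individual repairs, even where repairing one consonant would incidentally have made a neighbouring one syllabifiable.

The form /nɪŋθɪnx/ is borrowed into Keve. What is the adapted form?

Substitution: /n/ → /m/, giving /mɪŋθɪmx/.
Under (C)V(C), the unsyllabifiable consonants are /x/ (at most one coda consonant is licensed; onsets are limited to one consonant).
Epenthesis after each stranded consonant: /x/ → /xi/.

mɪŋθɪmxi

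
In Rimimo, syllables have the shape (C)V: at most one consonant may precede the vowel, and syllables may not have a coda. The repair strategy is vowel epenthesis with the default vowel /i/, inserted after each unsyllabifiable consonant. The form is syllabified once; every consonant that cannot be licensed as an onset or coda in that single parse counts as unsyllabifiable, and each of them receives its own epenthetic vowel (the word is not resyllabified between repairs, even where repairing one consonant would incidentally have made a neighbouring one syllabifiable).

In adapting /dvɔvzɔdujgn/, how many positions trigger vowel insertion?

The unsyllabifiable consonants are /d/, /v/, /j/, /g/, /n/; each receives one epenthetic vowel.

5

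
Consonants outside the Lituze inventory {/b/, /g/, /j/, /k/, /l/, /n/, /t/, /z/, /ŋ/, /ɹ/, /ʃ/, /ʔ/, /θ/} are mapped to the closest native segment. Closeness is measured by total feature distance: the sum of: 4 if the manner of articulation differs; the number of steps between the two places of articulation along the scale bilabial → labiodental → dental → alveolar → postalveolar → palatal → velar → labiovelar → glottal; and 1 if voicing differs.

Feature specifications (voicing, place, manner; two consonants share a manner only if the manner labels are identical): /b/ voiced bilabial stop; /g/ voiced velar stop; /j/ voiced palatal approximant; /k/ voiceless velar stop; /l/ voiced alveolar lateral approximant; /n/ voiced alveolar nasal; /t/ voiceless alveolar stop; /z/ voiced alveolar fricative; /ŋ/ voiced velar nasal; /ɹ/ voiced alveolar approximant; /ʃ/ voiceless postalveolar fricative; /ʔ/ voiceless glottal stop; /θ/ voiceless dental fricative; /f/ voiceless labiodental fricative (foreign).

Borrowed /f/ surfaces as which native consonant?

θ

/θ/ is closest: same manner (fricative), place distance 1 (labiodental→dental), same voicing; total 1. Next closest is /z/ at distance 3.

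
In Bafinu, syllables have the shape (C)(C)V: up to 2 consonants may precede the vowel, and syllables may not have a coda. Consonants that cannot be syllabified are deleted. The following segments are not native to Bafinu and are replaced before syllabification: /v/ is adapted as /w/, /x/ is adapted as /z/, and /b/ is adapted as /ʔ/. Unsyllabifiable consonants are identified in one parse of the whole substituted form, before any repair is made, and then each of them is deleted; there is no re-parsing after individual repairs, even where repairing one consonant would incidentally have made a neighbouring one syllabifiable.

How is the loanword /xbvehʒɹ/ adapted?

Substitution: /x/ → /z/, /b/ → /ʔ/, /v/ → /w/, giving /zʔwehʒɹ/.
The consonants /z/, /h/, /ʒ/, /ɹ/ cannot be parsed into a legal (C)(C)V syllable (no codas are permitted; onsets may contain at most 2 consonants).
Each unlicensed consonant is deleted: /z/, /h/, /ʒ/, /ɹ/.

ʔwe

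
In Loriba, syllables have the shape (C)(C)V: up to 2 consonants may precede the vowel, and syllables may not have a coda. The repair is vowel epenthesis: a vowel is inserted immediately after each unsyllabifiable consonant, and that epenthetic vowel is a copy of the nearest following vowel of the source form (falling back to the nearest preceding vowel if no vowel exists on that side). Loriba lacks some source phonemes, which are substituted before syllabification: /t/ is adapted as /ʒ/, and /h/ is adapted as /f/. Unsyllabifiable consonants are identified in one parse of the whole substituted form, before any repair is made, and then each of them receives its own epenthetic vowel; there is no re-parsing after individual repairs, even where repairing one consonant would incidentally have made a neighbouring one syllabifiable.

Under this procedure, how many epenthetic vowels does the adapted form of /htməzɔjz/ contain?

After substitution the input is /fʒməzɔjz/.
The unsyllabifiable consonants are /f/, /j/, /z/; each receives one epenthetic vowel.

3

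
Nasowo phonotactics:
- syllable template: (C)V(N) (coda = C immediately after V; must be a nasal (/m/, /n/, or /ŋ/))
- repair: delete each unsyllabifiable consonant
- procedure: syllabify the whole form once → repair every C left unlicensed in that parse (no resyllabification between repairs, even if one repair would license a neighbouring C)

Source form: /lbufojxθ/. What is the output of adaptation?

bufo

The consonants /l/, /j/, /x/, /θ/ cannot be parsed into a legal (C)V(N) syllable (only a nasal (/m/, /n/, or /ŋ/) is licensed in coda position; onsets are limited to one consonant).
Deletion applies to /l/, /j/, /x/, /θ/.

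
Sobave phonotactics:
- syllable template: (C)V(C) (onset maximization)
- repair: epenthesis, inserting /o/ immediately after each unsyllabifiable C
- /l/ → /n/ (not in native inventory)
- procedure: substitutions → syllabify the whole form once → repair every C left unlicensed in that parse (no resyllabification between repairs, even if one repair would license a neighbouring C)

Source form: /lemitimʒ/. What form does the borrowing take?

nemitimʒo

Substitution: /l/ → /n/, giving /nemitimʒ/.
The consonants /ʒ/ cannot be parsed into a legal (C)V(C) syllable (at most one coda consonant is licensed; onsets are limited to one consonant).
Inserting the epenthetic vowel yields /ʒ/ → /ʒo/.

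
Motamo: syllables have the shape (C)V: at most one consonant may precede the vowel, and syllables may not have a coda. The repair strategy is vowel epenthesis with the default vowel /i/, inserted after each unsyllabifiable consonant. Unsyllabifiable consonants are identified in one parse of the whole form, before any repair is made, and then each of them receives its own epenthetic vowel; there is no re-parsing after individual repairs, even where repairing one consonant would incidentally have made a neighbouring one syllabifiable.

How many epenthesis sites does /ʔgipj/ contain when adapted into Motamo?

The unsyllabifiable consonants are /ʔ/, /p/, /j/; each receives one epenthetic vowel.

3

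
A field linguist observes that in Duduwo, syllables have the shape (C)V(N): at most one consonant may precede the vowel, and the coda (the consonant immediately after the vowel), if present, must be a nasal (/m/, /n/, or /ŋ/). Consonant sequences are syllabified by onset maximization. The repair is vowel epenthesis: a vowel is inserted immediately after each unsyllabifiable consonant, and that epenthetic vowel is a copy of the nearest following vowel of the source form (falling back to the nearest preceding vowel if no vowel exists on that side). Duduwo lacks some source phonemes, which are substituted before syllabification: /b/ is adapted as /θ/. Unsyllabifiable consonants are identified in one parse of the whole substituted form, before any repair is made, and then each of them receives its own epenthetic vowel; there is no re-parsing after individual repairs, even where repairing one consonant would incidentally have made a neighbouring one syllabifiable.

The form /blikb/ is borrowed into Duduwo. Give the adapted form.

Substitution: /b/ → /θ/, giving /θlikθ/.
The consonants /θ/, /k/, /θ/ cannot be parsed into a legal (C)V(N) syllable (only a nasal (/m/, /n/, or /ŋ/) is licensed in coda position; onsets are limited to one consonant).
Inserting the epenthetic vowel yields /θ/ → /θi/, /k/ → /ki/, /θ/ → /θi/.

θilikiθi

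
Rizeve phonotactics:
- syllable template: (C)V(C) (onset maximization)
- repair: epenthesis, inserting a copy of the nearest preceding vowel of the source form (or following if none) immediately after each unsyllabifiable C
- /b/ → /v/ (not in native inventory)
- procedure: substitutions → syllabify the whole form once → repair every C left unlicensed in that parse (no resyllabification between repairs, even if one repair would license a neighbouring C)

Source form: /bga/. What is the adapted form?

vaga

Substitution: /b/ → /v/, giving /vga/.
Under (C)V(C), the unsyllabifiable consonants are /v/ (at most one coda consonant is licensed; onsets are limited to one consonant).
Epenthesis after each stranded consonant: /v/ → /va/.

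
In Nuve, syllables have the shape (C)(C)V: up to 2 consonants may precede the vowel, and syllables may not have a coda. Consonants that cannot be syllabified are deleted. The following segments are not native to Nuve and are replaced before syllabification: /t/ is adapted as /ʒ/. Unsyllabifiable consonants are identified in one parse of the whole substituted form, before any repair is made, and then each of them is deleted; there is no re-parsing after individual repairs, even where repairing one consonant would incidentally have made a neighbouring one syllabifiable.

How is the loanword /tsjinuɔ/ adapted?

sjinuɔ

Substitution: /t/ → /ʒ/, giving /ʒsjinuɔ/.
The consonants /ʒ/ cannot be parsed into a legal (C)(C)V syllable (no codas are permitted; onsets may contain at most 2 consonants).
Deleting the stranded consonants removes /ʒ/.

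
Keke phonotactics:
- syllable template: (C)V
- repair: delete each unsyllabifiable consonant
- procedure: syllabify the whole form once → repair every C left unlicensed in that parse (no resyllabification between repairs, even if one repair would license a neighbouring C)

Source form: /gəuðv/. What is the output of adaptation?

Syllabifying with onset maximization leaves /ð/, /v/ stranded (no codas are permitted; onsets are limited to one consonant).
Deletion applies to /ð/, /v/.

gəu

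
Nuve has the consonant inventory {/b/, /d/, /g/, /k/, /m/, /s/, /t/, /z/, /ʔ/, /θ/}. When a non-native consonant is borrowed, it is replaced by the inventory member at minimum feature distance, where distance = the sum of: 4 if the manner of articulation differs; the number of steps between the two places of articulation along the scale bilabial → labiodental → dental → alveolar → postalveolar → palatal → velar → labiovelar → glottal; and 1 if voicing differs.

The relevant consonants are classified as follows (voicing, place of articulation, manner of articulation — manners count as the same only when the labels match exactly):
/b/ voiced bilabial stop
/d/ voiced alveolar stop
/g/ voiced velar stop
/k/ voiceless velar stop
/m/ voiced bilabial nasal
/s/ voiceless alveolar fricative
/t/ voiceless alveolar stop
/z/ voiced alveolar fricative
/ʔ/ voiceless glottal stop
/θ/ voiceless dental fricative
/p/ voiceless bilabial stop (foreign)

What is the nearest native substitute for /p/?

b

/b/ is closest: same manner (stop), place distance 0 (bilabial→bilabial), voicing differs (+1); total 1. Next closest is /t/ at distance 3.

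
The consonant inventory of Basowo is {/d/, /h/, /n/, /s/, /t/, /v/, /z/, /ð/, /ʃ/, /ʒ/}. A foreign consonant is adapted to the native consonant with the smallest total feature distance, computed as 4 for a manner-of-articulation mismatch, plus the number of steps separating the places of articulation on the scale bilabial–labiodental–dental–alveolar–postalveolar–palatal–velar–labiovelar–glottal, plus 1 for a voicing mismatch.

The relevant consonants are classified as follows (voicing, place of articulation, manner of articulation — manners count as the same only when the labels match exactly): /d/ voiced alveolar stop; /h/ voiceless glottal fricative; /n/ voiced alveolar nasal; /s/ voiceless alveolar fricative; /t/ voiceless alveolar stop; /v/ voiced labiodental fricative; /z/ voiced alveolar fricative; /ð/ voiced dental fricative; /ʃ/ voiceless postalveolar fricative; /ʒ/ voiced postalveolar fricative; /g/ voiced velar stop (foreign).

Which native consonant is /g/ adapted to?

d

/d/ is closest: same manner (stop), place distance 3 (velar→alveolar), same voicing; total 3. Next closest is /t/ at distance 4.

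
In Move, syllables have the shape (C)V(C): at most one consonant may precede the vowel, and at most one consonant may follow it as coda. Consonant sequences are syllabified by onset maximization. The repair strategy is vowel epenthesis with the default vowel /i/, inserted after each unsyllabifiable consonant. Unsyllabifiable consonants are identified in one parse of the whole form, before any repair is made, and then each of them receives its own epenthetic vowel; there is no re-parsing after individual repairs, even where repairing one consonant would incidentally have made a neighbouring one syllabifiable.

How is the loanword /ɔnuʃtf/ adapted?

Under (C)V(C), the unsyllabifiable consonants are /t/, /f/ (at most one coda consonant is licensed; onsets are limited to one consonant).
Each unlicensed consonant becomes the onset of a new syllable: /t/ → /ti/, /f/ → /fi/.

ɔnuʃtifi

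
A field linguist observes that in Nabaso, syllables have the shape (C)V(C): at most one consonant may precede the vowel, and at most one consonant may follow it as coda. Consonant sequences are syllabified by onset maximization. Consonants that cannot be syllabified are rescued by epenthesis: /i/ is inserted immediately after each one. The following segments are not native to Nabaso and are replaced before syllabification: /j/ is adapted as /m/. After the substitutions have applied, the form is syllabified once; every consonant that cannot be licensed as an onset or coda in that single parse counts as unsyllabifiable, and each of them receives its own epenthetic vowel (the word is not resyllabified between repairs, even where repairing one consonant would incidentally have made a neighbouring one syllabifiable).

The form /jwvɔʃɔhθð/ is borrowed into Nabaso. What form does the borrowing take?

Substitution: /j/ → /m/, giving /mwvɔʃɔhθð/.
Under (C)V(C), the unsyllabifiable consonants are /m/, /w/, /θ/, /ð/ (at most one coda consonant is licensed; onsets are limited to one consonant).
Epenthesis after each stranded consonant: /m/ → /mi/, /w/ → /wi/, /θ/ → /θi/, /ð/ → /ði/.

miwivɔʃɔhθiði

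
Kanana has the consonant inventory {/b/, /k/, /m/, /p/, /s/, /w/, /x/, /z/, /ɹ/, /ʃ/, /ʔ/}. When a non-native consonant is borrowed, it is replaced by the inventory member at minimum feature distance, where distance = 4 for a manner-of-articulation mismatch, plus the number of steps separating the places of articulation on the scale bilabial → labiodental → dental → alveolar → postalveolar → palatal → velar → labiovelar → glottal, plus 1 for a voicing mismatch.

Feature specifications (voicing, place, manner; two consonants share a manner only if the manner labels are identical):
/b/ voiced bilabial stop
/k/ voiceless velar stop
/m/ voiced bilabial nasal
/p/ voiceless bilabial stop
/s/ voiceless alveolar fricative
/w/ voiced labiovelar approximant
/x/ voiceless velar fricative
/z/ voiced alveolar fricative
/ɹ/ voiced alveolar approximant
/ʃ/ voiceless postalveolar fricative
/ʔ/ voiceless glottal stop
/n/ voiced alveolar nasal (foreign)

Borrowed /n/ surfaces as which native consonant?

/m/ is closest: same manner (nasal), place distance 3 (alveolar→bilabial), same voicing; total 3. Next closest is /z/ at distance 4.

m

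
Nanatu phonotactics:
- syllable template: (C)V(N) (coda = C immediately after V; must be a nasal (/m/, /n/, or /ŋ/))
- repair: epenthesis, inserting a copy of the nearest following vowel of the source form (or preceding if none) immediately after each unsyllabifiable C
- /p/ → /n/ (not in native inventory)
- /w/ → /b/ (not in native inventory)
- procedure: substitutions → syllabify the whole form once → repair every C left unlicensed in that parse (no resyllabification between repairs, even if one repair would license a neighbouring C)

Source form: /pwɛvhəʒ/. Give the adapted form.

nɛbɛvəhəʒə

Substitution: /p/ → /n/, /w/ → /b/, giving /nbɛvhəʒ/.
Under (C)V(N), the unsyllabifiable consonants are /n/, /v/, /ʒ/ (only a nasal (/m/, /n/, or /ŋ/) is licensed in coda position; onsets are limited to one consonant).
Inserting the epenthetic vowel yields /n/ → /nɛ/, /v/ → /və/, /ʒ/ → /ʒə/.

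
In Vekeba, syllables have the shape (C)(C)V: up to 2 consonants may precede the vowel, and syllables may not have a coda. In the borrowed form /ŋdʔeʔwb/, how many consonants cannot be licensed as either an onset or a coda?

4

Syllabifying with onset maximization leaves /ŋ/, /ʔ/, /w/, /b/ stranded (no codas are permitted; onsets may contain at most 2 consonants).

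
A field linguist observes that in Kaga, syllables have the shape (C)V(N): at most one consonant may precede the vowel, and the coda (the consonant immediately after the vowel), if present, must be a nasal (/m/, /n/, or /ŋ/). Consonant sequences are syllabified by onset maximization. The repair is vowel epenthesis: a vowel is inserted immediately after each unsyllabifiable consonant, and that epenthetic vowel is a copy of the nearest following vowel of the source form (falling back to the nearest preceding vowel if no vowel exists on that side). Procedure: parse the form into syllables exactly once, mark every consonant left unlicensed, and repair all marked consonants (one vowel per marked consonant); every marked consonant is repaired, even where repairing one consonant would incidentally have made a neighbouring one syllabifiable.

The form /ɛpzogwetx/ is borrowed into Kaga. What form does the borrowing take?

ɛpozogewetexe

Under (C)V(N), the unsyllabifiable consonants are /p/, /g/, /t/, /x/ (only a nasal (/m/, /n/, or /ŋ/) is licensed in coda position; onsets are limited to one consonant).
Each unlicensed consonant becomes the onset of a new syllable: /p/ → /po/, /g/ → /ge/, /t/ → /te/, /x/ → /xe/.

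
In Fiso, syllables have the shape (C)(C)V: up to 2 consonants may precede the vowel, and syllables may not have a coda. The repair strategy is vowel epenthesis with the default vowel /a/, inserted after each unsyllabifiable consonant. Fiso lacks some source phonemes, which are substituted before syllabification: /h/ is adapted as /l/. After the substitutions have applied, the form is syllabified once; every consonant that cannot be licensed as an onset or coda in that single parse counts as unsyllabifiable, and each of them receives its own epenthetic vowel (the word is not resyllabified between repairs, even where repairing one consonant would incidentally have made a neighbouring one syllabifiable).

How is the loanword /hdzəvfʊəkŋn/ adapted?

Substitution: /h/ → /l/, giving /ldzəvfʊəkŋn/.
The consonants /l/, /k/, /ŋ/, /n/ cannot be parsed into a legal (C)(C)V syllable (no codas are permitted; onsets may contain at most 2 consonants).
Epenthesis after each stranded consonant: /l/ → /la/, /k/ → /ka/, /ŋ/ → /ŋa/, /n/ → /na/.

ladzəvfʊəkaŋana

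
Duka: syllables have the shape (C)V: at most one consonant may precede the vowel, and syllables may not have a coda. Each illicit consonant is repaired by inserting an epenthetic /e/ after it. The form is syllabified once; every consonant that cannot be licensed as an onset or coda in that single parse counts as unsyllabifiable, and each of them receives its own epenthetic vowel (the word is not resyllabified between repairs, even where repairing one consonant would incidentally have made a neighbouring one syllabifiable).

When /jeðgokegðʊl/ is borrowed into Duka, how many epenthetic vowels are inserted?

The unsyllabifiable consonants are /ð/, /g/, /l/; each receives one epenthetic vowel.

3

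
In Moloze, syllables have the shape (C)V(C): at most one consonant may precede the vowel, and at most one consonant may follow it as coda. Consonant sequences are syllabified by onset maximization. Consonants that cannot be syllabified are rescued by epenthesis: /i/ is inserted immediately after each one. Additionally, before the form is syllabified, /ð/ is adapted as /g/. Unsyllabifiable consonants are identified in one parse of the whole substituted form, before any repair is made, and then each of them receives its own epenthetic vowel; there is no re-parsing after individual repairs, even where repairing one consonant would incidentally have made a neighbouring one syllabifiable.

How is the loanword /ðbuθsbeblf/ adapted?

Substitution: /ð/ → /g/, giving /gbuθsbeblf/.
Under (C)V(C), the unsyllabifiable consonants are /g/, /s/, /l/, /f/ (at most one coda consonant is licensed; onsets are limited to one consonant).
Inserting the epenthetic vowel yields /g/ → /gi/, /s/ → /si/, /l/ → /li/, /f/ → /fi/.

gibuθsibeblifi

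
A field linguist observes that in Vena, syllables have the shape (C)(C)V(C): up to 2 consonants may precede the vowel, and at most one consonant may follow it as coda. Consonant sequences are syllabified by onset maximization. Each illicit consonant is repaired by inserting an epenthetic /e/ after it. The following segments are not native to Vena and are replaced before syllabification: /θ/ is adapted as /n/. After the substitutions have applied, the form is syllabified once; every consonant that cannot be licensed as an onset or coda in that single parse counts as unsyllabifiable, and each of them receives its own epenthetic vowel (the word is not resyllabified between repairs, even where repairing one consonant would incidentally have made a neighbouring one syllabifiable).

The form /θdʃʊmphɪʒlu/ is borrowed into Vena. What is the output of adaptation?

Substitution: /θ/ → /n/, giving /ndʃʊmphɪʒlu/.
The consonants /n/ cannot be parsed into a legal (C)(C)V(C) syllable (at most one coda consonant is licensed; onsets may contain at most 2 consonants).
Each unlicensed consonant becomes the onset of a new syllable: /n/ → /ne/.

nedʃʊmphɪʒlu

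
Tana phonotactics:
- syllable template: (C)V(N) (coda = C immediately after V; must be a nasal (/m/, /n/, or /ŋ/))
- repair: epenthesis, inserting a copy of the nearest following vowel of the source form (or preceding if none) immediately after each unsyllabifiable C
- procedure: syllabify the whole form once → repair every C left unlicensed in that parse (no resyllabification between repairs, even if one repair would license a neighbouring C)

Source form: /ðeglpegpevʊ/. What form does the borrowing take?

ðegelepegepevʊ

Under (C)V(N), the unsyllabifiable consonants are /g/, /l/, /g/ (only a nasal (/m/, /n/, or /ŋ/) is licensed in coda position; onsets are limited to one consonant).
Inserting the epenthetic vowel yields /g/ → /ge/, /l/ → /le/, /g/ → /ge/.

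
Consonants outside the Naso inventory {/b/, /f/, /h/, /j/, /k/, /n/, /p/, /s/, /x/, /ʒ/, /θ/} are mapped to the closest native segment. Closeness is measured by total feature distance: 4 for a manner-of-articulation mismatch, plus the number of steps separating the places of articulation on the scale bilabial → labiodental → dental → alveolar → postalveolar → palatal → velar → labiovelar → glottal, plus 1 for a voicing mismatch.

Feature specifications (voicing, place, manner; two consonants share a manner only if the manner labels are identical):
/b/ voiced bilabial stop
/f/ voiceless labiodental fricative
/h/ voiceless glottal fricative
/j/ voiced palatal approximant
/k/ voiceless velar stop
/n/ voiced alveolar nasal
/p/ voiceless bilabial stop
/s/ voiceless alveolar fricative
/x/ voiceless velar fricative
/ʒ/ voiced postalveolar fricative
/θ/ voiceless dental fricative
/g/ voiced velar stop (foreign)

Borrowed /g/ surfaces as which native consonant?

/k/ is closest: same manner (stop), place distance 0 (velar→velar), voicing differs (+1); total 1. Next closest is /j/ at distance 5.

k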